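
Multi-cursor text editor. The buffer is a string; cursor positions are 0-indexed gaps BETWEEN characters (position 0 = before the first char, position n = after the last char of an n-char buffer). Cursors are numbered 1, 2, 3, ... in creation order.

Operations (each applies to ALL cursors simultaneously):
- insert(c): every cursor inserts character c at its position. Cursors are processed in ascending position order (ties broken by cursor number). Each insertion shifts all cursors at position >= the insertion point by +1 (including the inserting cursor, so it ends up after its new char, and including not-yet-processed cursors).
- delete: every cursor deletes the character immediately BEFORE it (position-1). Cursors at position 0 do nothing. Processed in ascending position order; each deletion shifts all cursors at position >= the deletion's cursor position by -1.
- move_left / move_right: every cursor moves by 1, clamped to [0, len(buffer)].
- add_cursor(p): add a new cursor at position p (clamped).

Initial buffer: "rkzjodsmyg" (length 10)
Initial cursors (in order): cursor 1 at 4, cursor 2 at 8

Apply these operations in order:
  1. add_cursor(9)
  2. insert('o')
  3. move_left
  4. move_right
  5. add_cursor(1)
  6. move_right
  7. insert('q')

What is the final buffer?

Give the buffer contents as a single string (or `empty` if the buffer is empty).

Answer: rkqzjooqdsmoyqogq

Derivation:
After op 1 (add_cursor(9)): buffer="rkzjodsmyg" (len 10), cursors c1@4 c2@8 c3@9, authorship ..........
After op 2 (insert('o')): buffer="rkzjoodsmoyog" (len 13), cursors c1@5 c2@10 c3@12, authorship ....1....2.3.
After op 3 (move_left): buffer="rkzjoodsmoyog" (len 13), cursors c1@4 c2@9 c3@11, authorship ....1....2.3.
After op 4 (move_right): buffer="rkzjoodsmoyog" (len 13), cursors c1@5 c2@10 c3@12, authorship ....1....2.3.
After op 5 (add_cursor(1)): buffer="rkzjoodsmoyog" (len 13), cursors c4@1 c1@5 c2@10 c3@12, authorship ....1....2.3.
After op 6 (move_right): buffer="rkzjoodsmoyog" (len 13), cursors c4@2 c1@6 c2@11 c3@13, authorship ....1....2.3.
After op 7 (insert('q')): buffer="rkqzjooqdsmoyqogq" (len 17), cursors c4@3 c1@8 c2@14 c3@17, authorship ..4..1.1...2.23.3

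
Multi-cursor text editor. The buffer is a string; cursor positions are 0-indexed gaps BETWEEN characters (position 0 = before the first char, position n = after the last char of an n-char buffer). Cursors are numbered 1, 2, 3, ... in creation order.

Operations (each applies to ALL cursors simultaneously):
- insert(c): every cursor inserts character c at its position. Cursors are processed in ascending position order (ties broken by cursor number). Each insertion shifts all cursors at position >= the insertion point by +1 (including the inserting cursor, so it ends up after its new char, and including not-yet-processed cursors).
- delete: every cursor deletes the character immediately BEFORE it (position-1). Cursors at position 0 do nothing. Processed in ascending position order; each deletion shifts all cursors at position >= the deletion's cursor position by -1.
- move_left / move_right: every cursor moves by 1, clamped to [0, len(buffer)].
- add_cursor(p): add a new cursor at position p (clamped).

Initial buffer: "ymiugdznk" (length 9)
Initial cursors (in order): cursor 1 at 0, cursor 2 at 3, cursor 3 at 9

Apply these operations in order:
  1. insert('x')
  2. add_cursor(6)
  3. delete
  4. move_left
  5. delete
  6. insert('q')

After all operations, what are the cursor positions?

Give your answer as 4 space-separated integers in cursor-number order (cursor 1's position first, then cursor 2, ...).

After op 1 (insert('x')): buffer="xymixugdznkx" (len 12), cursors c1@1 c2@5 c3@12, authorship 1...2......3
After op 2 (add_cursor(6)): buffer="xymixugdznkx" (len 12), cursors c1@1 c2@5 c4@6 c3@12, authorship 1...2......3
After op 3 (delete): buffer="ymigdznk" (len 8), cursors c1@0 c2@3 c4@3 c3@8, authorship ........
After op 4 (move_left): buffer="ymigdznk" (len 8), cursors c1@0 c2@2 c4@2 c3@7, authorship ........
After op 5 (delete): buffer="igdzk" (len 5), cursors c1@0 c2@0 c4@0 c3@4, authorship .....
After op 6 (insert('q')): buffer="qqqigdzqk" (len 9), cursors c1@3 c2@3 c4@3 c3@8, authorship 124....3.

Answer: 3 3 8 3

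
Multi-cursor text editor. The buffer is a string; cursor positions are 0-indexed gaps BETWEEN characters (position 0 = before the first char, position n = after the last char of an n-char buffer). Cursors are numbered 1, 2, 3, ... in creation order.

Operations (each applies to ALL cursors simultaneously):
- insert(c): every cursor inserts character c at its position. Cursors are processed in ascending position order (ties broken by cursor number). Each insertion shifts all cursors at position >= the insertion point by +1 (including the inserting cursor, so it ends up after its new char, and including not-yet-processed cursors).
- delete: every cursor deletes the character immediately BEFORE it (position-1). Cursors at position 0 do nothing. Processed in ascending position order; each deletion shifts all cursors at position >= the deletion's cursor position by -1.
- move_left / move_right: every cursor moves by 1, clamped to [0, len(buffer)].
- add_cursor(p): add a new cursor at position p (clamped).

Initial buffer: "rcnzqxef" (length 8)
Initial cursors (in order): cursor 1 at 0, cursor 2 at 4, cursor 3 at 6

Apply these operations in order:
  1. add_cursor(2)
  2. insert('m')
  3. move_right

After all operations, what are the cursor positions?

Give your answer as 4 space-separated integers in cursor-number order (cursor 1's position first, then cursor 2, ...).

After op 1 (add_cursor(2)): buffer="rcnzqxef" (len 8), cursors c1@0 c4@2 c2@4 c3@6, authorship ........
After op 2 (insert('m')): buffer="mrcmnzmqxmef" (len 12), cursors c1@1 c4@4 c2@7 c3@10, authorship 1..4..2..3..
After op 3 (move_right): buffer="mrcmnzmqxmef" (len 12), cursors c1@2 c4@5 c2@8 c3@11, authorship 1..4..2..3..

Answer: 2 8 11 5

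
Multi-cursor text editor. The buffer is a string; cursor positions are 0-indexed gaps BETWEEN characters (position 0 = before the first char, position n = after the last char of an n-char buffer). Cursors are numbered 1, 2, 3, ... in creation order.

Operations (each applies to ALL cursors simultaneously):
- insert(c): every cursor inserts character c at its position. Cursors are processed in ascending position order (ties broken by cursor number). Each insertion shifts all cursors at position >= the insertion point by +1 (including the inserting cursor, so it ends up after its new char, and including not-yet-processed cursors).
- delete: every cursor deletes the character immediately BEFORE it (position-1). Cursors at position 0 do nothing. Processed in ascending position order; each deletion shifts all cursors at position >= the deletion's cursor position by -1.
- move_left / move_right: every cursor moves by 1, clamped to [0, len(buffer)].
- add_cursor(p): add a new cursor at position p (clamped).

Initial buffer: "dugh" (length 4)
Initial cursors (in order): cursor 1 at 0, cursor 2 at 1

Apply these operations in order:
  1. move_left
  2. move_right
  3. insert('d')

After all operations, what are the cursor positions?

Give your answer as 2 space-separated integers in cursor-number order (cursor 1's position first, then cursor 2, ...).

After op 1 (move_left): buffer="dugh" (len 4), cursors c1@0 c2@0, authorship ....
After op 2 (move_right): buffer="dugh" (len 4), cursors c1@1 c2@1, authorship ....
After op 3 (insert('d')): buffer="dddugh" (len 6), cursors c1@3 c2@3, authorship .12...

Answer: 3 3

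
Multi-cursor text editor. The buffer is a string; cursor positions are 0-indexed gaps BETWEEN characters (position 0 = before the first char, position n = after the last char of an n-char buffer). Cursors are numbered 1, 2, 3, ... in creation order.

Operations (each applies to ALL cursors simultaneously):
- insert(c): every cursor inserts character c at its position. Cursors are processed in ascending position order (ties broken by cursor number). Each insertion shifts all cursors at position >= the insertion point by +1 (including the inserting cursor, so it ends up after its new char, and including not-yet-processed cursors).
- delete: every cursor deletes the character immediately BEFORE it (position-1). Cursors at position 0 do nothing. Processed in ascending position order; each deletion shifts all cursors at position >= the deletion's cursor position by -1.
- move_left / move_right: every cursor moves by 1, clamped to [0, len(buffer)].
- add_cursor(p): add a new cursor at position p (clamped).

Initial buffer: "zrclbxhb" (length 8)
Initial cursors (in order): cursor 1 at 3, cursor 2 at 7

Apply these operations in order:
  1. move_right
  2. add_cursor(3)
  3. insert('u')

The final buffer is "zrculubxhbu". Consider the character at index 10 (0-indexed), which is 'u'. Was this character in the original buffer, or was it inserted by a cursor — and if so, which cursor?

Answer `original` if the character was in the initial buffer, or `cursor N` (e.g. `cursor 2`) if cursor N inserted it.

After op 1 (move_right): buffer="zrclbxhb" (len 8), cursors c1@4 c2@8, authorship ........
After op 2 (add_cursor(3)): buffer="zrclbxhb" (len 8), cursors c3@3 c1@4 c2@8, authorship ........
After op 3 (insert('u')): buffer="zrculubxhbu" (len 11), cursors c3@4 c1@6 c2@11, authorship ...3.1....2
Authorship (.=original, N=cursor N): . . . 3 . 1 . . . . 2
Index 10: author = 2

Answer: cursor 2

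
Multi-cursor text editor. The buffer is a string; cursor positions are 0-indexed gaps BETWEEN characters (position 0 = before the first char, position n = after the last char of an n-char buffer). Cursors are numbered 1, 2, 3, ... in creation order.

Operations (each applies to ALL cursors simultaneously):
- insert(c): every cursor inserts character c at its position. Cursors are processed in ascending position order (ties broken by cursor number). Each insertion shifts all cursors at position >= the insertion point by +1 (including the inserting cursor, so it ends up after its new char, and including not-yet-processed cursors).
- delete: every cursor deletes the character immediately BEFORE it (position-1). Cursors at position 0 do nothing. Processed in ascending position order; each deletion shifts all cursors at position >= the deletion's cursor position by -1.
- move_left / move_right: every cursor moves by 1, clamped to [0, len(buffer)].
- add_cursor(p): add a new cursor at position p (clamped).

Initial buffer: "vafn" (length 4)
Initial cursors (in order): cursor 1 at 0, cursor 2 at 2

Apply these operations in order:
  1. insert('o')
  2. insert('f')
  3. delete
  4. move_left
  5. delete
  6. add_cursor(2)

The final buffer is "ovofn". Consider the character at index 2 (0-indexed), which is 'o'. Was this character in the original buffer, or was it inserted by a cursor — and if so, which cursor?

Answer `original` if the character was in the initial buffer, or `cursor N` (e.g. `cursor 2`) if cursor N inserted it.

Answer: cursor 2

Derivation:
After op 1 (insert('o')): buffer="ovaofn" (len 6), cursors c1@1 c2@4, authorship 1..2..
After op 2 (insert('f')): buffer="ofvaoffn" (len 8), cursors c1@2 c2@6, authorship 11..22..
After op 3 (delete): buffer="ovaofn" (len 6), cursors c1@1 c2@4, authorship 1..2..
After op 4 (move_left): buffer="ovaofn" (len 6), cursors c1@0 c2@3, authorship 1..2..
After op 5 (delete): buffer="ovofn" (len 5), cursors c1@0 c2@2, authorship 1.2..
After op 6 (add_cursor(2)): buffer="ovofn" (len 5), cursors c1@0 c2@2 c3@2, authorship 1.2..
Authorship (.=original, N=cursor N): 1 . 2 . .
Index 2: author = 2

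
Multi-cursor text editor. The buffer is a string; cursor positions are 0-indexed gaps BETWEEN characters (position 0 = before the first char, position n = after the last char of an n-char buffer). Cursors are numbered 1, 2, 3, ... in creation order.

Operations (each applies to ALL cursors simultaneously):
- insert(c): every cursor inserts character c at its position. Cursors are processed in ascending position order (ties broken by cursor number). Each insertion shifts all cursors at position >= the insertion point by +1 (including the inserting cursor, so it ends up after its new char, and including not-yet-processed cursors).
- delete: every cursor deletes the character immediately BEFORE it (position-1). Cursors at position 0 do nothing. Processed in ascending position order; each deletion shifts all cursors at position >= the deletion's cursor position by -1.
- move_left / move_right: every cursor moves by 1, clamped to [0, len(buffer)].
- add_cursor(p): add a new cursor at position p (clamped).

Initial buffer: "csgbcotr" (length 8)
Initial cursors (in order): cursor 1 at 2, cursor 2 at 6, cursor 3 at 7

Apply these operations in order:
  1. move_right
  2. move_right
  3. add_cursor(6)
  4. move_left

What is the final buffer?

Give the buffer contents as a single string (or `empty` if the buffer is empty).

Answer: csgbcotr

Derivation:
After op 1 (move_right): buffer="csgbcotr" (len 8), cursors c1@3 c2@7 c3@8, authorship ........
After op 2 (move_right): buffer="csgbcotr" (len 8), cursors c1@4 c2@8 c3@8, authorship ........
After op 3 (add_cursor(6)): buffer="csgbcotr" (len 8), cursors c1@4 c4@6 c2@8 c3@8, authorship ........
After op 4 (move_left): buffer="csgbcotr" (len 8), cursors c1@3 c4@5 c2@7 c3@7, authorship ........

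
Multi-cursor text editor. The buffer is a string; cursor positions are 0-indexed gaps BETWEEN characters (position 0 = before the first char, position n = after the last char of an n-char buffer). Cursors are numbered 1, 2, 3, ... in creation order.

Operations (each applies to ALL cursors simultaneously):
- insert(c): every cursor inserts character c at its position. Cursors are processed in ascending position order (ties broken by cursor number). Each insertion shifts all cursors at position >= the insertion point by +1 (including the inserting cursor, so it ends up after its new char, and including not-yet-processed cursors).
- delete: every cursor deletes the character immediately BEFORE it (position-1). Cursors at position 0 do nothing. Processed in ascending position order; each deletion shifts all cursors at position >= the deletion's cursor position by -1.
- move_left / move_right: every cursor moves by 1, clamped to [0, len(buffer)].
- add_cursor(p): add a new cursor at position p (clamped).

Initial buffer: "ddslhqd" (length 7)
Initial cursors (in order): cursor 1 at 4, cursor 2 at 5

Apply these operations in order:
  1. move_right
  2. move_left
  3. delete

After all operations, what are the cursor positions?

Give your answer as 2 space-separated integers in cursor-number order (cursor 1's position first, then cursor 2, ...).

Answer: 3 3

Derivation:
After op 1 (move_right): buffer="ddslhqd" (len 7), cursors c1@5 c2@6, authorship .......
After op 2 (move_left): buffer="ddslhqd" (len 7), cursors c1@4 c2@5, authorship .......
After op 3 (delete): buffer="ddsqd" (len 5), cursors c1@3 c2@3, authorship .....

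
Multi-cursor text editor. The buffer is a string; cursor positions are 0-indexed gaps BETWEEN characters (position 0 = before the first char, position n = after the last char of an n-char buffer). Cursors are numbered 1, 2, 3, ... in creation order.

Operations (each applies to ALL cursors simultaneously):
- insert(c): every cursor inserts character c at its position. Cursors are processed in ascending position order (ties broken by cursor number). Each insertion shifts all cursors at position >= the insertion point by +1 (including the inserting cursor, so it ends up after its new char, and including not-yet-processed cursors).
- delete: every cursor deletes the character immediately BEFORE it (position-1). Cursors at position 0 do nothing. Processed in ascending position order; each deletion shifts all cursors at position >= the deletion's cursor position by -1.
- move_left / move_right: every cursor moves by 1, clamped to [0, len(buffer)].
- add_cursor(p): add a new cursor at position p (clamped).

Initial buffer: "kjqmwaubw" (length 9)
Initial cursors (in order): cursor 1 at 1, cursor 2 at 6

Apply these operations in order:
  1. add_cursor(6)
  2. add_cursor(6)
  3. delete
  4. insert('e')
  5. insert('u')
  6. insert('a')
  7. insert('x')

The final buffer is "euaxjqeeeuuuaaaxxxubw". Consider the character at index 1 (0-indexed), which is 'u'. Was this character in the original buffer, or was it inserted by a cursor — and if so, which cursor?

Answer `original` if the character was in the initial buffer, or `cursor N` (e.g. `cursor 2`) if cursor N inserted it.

Answer: cursor 1

Derivation:
After op 1 (add_cursor(6)): buffer="kjqmwaubw" (len 9), cursors c1@1 c2@6 c3@6, authorship .........
After op 2 (add_cursor(6)): buffer="kjqmwaubw" (len 9), cursors c1@1 c2@6 c3@6 c4@6, authorship .........
After op 3 (delete): buffer="jqubw" (len 5), cursors c1@0 c2@2 c3@2 c4@2, authorship .....
After op 4 (insert('e')): buffer="ejqeeeubw" (len 9), cursors c1@1 c2@6 c3@6 c4@6, authorship 1..234...
After op 5 (insert('u')): buffer="eujqeeeuuuubw" (len 13), cursors c1@2 c2@10 c3@10 c4@10, authorship 11..234234...
After op 6 (insert('a')): buffer="euajqeeeuuuaaaubw" (len 17), cursors c1@3 c2@14 c3@14 c4@14, authorship 111..234234234...
After op 7 (insert('x')): buffer="euaxjqeeeuuuaaaxxxubw" (len 21), cursors c1@4 c2@18 c3@18 c4@18, authorship 1111..234234234234...
Authorship (.=original, N=cursor N): 1 1 1 1 . . 2 3 4 2 3 4 2 3 4 2 3 4 . . .
Index 1: author = 1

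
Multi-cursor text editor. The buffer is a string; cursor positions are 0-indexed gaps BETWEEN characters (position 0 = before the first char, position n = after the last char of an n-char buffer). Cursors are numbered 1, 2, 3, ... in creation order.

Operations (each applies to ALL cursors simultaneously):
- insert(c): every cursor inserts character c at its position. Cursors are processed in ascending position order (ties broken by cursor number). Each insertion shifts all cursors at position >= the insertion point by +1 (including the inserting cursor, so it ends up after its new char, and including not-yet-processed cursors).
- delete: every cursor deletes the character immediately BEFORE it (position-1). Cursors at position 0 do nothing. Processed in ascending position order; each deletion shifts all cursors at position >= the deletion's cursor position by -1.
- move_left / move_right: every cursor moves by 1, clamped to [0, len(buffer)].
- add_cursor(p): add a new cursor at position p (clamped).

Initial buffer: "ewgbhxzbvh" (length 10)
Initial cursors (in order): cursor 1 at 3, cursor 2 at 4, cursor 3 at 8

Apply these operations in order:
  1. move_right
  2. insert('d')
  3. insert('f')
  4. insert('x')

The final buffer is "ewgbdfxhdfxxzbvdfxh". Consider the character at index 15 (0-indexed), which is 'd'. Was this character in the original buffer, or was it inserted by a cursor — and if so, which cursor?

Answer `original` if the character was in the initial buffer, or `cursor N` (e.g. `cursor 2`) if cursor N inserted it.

After op 1 (move_right): buffer="ewgbhxzbvh" (len 10), cursors c1@4 c2@5 c3@9, authorship ..........
After op 2 (insert('d')): buffer="ewgbdhdxzbvdh" (len 13), cursors c1@5 c2@7 c3@12, authorship ....1.2....3.
After op 3 (insert('f')): buffer="ewgbdfhdfxzbvdfh" (len 16), cursors c1@6 c2@9 c3@15, authorship ....11.22....33.
After op 4 (insert('x')): buffer="ewgbdfxhdfxxzbvdfxh" (len 19), cursors c1@7 c2@11 c3@18, authorship ....111.222....333.
Authorship (.=original, N=cursor N): . . . . 1 1 1 . 2 2 2 . . . . 3 3 3 .
Index 15: author = 3

Answer: cursor 3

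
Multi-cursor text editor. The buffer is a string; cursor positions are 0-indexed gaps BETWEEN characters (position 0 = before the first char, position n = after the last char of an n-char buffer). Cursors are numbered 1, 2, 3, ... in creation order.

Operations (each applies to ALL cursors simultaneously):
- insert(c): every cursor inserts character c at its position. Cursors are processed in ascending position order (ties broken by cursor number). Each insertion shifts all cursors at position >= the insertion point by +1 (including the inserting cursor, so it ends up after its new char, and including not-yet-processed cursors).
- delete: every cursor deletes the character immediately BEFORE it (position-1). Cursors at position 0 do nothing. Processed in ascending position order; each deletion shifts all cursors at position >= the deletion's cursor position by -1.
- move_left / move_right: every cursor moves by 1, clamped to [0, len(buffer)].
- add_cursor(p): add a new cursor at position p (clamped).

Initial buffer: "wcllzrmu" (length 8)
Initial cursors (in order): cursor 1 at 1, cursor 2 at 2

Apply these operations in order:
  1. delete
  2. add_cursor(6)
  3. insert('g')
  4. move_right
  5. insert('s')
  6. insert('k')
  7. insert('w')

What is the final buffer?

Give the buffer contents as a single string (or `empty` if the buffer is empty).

Answer: gglsskkwwlzrmugskw

Derivation:
After op 1 (delete): buffer="llzrmu" (len 6), cursors c1@0 c2@0, authorship ......
After op 2 (add_cursor(6)): buffer="llzrmu" (len 6), cursors c1@0 c2@0 c3@6, authorship ......
After op 3 (insert('g')): buffer="ggllzrmug" (len 9), cursors c1@2 c2@2 c3@9, authorship 12......3
After op 4 (move_right): buffer="ggllzrmug" (len 9), cursors c1@3 c2@3 c3@9, authorship 12......3
After op 5 (insert('s')): buffer="gglsslzrmugs" (len 12), cursors c1@5 c2@5 c3@12, authorship 12.12.....33
After op 6 (insert('k')): buffer="gglsskklzrmugsk" (len 15), cursors c1@7 c2@7 c3@15, authorship 12.1212.....333
After op 7 (insert('w')): buffer="gglsskkwwlzrmugskw" (len 18), cursors c1@9 c2@9 c3@18, authorship 12.121212.....3333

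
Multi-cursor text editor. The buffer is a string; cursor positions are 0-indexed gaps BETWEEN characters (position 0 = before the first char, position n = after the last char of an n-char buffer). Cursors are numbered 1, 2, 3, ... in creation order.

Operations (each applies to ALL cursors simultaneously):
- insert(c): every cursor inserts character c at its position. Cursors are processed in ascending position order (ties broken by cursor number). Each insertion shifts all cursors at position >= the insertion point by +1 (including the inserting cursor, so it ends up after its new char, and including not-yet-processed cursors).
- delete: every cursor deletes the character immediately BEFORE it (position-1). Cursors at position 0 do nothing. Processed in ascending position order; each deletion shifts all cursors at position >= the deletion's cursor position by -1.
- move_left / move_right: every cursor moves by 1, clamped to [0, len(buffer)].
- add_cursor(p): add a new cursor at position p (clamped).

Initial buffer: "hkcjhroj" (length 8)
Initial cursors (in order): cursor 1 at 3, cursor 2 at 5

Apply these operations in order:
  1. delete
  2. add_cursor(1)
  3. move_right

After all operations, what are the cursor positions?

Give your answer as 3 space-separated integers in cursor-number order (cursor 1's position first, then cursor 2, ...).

Answer: 3 4 2

Derivation:
After op 1 (delete): buffer="hkjroj" (len 6), cursors c1@2 c2@3, authorship ......
After op 2 (add_cursor(1)): buffer="hkjroj" (len 6), cursors c3@1 c1@2 c2@3, authorship ......
After op 3 (move_right): buffer="hkjroj" (len 6), cursors c3@2 c1@3 c2@4, authorship ......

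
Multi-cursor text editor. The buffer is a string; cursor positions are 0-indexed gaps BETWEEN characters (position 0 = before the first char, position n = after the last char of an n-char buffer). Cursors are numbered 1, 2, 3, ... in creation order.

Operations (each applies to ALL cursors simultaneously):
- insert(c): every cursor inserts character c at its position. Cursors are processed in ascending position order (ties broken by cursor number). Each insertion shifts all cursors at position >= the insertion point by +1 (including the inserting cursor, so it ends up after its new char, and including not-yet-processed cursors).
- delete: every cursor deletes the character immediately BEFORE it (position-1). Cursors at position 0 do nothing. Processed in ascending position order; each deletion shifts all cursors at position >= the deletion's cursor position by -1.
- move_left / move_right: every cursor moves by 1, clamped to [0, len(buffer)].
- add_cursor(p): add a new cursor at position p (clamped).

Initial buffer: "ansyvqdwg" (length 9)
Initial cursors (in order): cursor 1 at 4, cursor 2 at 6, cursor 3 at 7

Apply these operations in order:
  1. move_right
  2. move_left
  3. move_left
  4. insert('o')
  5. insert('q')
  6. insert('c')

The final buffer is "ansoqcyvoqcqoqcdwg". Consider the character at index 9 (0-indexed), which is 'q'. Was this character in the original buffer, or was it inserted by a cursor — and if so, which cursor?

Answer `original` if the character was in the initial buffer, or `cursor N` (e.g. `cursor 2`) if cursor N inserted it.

After op 1 (move_right): buffer="ansyvqdwg" (len 9), cursors c1@5 c2@7 c3@8, authorship .........
After op 2 (move_left): buffer="ansyvqdwg" (len 9), cursors c1@4 c2@6 c3@7, authorship .........
After op 3 (move_left): buffer="ansyvqdwg" (len 9), cursors c1@3 c2@5 c3@6, authorship .........
After op 4 (insert('o')): buffer="ansoyvoqodwg" (len 12), cursors c1@4 c2@7 c3@9, authorship ...1..2.3...
After op 5 (insert('q')): buffer="ansoqyvoqqoqdwg" (len 15), cursors c1@5 c2@9 c3@12, authorship ...11..22.33...
After op 6 (insert('c')): buffer="ansoqcyvoqcqoqcdwg" (len 18), cursors c1@6 c2@11 c3@15, authorship ...111..222.333...
Authorship (.=original, N=cursor N): . . . 1 1 1 . . 2 2 2 . 3 3 3 . . .
Index 9: author = 2

Answer: cursor 2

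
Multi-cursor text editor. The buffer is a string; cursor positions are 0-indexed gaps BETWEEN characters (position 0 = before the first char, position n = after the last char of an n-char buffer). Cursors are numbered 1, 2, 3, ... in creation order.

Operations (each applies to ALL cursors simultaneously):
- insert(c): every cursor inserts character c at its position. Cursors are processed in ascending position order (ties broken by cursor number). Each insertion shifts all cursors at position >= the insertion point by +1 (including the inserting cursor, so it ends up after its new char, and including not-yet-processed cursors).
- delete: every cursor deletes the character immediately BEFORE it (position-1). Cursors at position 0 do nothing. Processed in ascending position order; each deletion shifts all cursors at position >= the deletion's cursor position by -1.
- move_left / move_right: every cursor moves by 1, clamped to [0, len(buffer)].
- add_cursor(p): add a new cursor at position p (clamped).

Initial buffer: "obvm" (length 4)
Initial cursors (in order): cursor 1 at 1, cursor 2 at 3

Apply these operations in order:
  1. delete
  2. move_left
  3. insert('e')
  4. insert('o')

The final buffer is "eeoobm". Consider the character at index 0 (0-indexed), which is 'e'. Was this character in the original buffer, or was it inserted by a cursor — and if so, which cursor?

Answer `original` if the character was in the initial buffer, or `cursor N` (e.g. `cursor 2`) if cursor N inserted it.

Answer: cursor 1

Derivation:
After op 1 (delete): buffer="bm" (len 2), cursors c1@0 c2@1, authorship ..
After op 2 (move_left): buffer="bm" (len 2), cursors c1@0 c2@0, authorship ..
After op 3 (insert('e')): buffer="eebm" (len 4), cursors c1@2 c2@2, authorship 12..
After op 4 (insert('o')): buffer="eeoobm" (len 6), cursors c1@4 c2@4, authorship 1212..
Authorship (.=original, N=cursor N): 1 2 1 2 . .
Index 0: author = 1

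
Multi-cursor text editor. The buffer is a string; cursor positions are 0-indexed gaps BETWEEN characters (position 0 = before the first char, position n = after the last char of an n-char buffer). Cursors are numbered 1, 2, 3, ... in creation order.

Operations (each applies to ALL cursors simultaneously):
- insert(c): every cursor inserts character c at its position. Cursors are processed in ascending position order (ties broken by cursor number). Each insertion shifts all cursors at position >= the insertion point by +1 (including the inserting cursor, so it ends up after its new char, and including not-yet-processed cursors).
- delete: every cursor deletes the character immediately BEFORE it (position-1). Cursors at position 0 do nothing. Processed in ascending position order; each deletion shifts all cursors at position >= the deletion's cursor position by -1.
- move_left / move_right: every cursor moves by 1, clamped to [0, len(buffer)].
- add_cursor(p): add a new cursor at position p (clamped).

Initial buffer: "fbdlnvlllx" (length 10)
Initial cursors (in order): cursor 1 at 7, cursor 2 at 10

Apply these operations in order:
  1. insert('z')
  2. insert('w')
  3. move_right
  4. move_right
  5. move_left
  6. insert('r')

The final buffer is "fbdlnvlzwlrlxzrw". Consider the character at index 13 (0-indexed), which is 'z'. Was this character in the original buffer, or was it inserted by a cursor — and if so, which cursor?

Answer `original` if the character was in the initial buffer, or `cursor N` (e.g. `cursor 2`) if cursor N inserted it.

Answer: cursor 2

Derivation:
After op 1 (insert('z')): buffer="fbdlnvlzllxz" (len 12), cursors c1@8 c2@12, authorship .......1...2
After op 2 (insert('w')): buffer="fbdlnvlzwllxzw" (len 14), cursors c1@9 c2@14, authorship .......11...22
After op 3 (move_right): buffer="fbdlnvlzwllxzw" (len 14), cursors c1@10 c2@14, authorship .......11...22
After op 4 (move_right): buffer="fbdlnvlzwllxzw" (len 14), cursors c1@11 c2@14, authorship .......11...22
After op 5 (move_left): buffer="fbdlnvlzwllxzw" (len 14), cursors c1@10 c2@13, authorship .......11...22
After op 6 (insert('r')): buffer="fbdlnvlzwlrlxzrw" (len 16), cursors c1@11 c2@15, authorship .......11.1..222
Authorship (.=original, N=cursor N): . . . . . . . 1 1 . 1 . . 2 2 2
Index 13: author = 2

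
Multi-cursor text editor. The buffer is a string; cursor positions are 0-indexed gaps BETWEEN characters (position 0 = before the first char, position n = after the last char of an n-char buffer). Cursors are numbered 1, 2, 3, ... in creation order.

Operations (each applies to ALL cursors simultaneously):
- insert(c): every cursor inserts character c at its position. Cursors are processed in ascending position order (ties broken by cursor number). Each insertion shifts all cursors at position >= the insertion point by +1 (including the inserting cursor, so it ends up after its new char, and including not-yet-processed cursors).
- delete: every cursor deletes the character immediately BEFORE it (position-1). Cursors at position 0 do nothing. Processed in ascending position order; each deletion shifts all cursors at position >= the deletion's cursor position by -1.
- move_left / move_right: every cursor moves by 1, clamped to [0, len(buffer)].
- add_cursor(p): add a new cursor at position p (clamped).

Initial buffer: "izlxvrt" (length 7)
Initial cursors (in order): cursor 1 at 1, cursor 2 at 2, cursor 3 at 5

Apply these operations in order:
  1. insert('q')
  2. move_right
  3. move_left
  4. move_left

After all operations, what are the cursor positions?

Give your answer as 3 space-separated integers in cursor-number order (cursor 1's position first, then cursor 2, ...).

After op 1 (insert('q')): buffer="iqzqlxvqrt" (len 10), cursors c1@2 c2@4 c3@8, authorship .1.2...3..
After op 2 (move_right): buffer="iqzqlxvqrt" (len 10), cursors c1@3 c2@5 c3@9, authorship .1.2...3..
After op 3 (move_left): buffer="iqzqlxvqrt" (len 10), cursors c1@2 c2@4 c3@8, authorship .1.2...3..
After op 4 (move_left): buffer="iqzqlxvqrt" (len 10), cursors c1@1 c2@3 c3@7, authorship .1.2...3..

Answer: 1 3 7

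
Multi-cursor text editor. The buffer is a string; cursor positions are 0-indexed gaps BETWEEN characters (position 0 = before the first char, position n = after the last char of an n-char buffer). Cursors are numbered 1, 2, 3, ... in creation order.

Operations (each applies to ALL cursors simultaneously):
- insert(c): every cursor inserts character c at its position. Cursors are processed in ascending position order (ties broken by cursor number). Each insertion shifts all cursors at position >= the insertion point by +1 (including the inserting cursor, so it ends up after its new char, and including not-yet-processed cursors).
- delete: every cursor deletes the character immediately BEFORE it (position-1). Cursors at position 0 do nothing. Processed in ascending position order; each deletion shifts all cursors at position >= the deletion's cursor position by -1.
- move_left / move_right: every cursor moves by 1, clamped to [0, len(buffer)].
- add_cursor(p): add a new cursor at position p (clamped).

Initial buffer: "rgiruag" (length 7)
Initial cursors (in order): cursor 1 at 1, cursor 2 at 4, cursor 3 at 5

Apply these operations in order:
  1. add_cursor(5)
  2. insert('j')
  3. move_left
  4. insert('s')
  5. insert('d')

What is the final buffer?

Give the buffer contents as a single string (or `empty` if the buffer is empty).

After op 1 (add_cursor(5)): buffer="rgiruag" (len 7), cursors c1@1 c2@4 c3@5 c4@5, authorship .......
After op 2 (insert('j')): buffer="rjgirjujjag" (len 11), cursors c1@2 c2@6 c3@9 c4@9, authorship .1...2.34..
After op 3 (move_left): buffer="rjgirjujjag" (len 11), cursors c1@1 c2@5 c3@8 c4@8, authorship .1...2.34..
After op 4 (insert('s')): buffer="rsjgirsjujssjag" (len 15), cursors c1@2 c2@7 c3@12 c4@12, authorship .11...22.3344..
After op 5 (insert('d')): buffer="rsdjgirsdjujssddjag" (len 19), cursors c1@3 c2@9 c3@16 c4@16, authorship .111...222.334344..

Answer: rsdjgirsdjujssddjag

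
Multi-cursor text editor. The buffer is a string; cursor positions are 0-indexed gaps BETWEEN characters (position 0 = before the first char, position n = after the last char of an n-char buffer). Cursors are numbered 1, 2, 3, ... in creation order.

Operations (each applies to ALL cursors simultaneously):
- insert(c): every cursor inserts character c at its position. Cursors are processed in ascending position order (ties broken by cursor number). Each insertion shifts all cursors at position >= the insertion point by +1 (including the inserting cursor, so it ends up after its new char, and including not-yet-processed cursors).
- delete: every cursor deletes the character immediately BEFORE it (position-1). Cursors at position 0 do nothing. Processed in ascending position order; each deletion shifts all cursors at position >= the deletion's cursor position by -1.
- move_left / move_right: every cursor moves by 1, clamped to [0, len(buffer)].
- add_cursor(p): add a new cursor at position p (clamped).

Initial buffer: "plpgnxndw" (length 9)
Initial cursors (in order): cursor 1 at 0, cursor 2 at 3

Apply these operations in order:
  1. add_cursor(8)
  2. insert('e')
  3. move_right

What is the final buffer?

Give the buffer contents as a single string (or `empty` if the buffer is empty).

After op 1 (add_cursor(8)): buffer="plpgnxndw" (len 9), cursors c1@0 c2@3 c3@8, authorship .........
After op 2 (insert('e')): buffer="eplpegnxndew" (len 12), cursors c1@1 c2@5 c3@11, authorship 1...2.....3.
After op 3 (move_right): buffer="eplpegnxndew" (len 12), cursors c1@2 c2@6 c3@12, authorship 1...2.....3.

Answer: eplpegnxndew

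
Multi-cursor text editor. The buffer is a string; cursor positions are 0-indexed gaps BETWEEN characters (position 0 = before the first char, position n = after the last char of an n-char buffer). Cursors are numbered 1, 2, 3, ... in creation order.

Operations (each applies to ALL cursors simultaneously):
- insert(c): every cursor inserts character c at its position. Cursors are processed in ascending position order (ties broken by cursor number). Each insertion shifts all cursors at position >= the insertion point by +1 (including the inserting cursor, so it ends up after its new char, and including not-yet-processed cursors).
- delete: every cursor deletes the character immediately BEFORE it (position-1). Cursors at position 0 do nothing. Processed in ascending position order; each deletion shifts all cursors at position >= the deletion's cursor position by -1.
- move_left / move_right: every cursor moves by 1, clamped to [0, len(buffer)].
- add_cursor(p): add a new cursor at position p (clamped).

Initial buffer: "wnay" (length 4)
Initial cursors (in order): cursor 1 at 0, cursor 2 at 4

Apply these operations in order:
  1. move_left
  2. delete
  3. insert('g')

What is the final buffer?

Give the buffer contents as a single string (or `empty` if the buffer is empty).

Answer: gwngy

Derivation:
After op 1 (move_left): buffer="wnay" (len 4), cursors c1@0 c2@3, authorship ....
After op 2 (delete): buffer="wny" (len 3), cursors c1@0 c2@2, authorship ...
After op 3 (insert('g')): buffer="gwngy" (len 5), cursors c1@1 c2@4, authorship 1..2.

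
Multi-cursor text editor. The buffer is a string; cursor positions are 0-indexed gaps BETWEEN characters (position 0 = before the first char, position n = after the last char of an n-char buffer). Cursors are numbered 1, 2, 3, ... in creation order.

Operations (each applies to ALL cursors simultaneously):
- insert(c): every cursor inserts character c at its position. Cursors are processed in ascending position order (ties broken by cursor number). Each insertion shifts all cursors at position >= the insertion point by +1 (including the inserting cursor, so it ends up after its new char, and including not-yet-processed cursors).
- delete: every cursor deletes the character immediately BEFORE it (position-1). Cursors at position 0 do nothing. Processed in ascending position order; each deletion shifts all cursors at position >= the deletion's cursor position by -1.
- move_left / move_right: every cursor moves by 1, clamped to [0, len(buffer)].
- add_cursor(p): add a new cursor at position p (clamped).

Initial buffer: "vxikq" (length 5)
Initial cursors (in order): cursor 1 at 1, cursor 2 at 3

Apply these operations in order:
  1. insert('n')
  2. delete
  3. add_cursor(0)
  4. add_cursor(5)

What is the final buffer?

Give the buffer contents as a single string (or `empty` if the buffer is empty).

Answer: vxikq

Derivation:
After op 1 (insert('n')): buffer="vnxinkq" (len 7), cursors c1@2 c2@5, authorship .1..2..
After op 2 (delete): buffer="vxikq" (len 5), cursors c1@1 c2@3, authorship .....
After op 3 (add_cursor(0)): buffer="vxikq" (len 5), cursors c3@0 c1@1 c2@3, authorship .....
After op 4 (add_cursor(5)): buffer="vxikq" (len 5), cursors c3@0 c1@1 c2@3 c4@5, authorship .....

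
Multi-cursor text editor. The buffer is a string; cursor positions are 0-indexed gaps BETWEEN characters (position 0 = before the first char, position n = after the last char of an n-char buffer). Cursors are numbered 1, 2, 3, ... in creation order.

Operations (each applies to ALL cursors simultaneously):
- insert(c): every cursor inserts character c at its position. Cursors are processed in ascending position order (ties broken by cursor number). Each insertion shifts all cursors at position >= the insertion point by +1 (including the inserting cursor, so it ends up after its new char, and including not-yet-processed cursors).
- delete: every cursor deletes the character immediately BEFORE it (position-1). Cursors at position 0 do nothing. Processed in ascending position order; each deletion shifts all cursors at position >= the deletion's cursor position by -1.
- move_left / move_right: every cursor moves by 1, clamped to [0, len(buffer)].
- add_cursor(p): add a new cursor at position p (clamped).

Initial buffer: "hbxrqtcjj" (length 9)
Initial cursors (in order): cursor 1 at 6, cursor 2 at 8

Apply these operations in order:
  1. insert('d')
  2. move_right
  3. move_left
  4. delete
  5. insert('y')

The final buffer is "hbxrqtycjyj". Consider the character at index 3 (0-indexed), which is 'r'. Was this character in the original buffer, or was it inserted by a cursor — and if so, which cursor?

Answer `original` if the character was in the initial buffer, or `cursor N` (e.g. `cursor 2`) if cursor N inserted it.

After op 1 (insert('d')): buffer="hbxrqtdcjdj" (len 11), cursors c1@7 c2@10, authorship ......1..2.
After op 2 (move_right): buffer="hbxrqtdcjdj" (len 11), cursors c1@8 c2@11, authorship ......1..2.
After op 3 (move_left): buffer="hbxrqtdcjdj" (len 11), cursors c1@7 c2@10, authorship ......1..2.
After op 4 (delete): buffer="hbxrqtcjj" (len 9), cursors c1@6 c2@8, authorship .........
After op 5 (insert('y')): buffer="hbxrqtycjyj" (len 11), cursors c1@7 c2@10, authorship ......1..2.
Authorship (.=original, N=cursor N): . . . . . . 1 . . 2 .
Index 3: author = original

Answer: original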